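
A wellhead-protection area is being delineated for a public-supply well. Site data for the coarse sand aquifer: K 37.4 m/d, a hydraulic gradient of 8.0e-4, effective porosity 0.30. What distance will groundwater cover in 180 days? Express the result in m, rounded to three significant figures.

18.0 m

Specific discharge q = 37.4 × 8.0e-4 = 0.02992 m/d
v_s = q/n_e = 0.02992/0.30 = 0.09973 m/d
L = v × T = 0.09973 × 180 = 17.95 m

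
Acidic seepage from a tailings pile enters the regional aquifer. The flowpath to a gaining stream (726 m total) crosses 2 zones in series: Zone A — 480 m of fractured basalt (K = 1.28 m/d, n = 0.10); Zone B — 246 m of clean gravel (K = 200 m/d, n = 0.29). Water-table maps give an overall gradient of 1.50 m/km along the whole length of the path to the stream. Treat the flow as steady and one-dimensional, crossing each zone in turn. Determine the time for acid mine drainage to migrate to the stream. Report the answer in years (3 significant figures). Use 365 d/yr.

Continuity: the same q passes through each zone, so ΔH = q·Σ(L_j/K_j) — the zones act as resistances in series.
Σ(L/K) = 480/1.28 + 246/200 = 375.0 + 1.230 = 376.2 d
K_eq = L_total / Σ(L/K) = 726 / 376.2 = 1.930 m/d
q = K_eq · i = 1.930 × 0.0015 = 0.002895 m/d (same in every zone)
Zone A: v = q/n = 0.002895/0.10 = 0.02895 m/d → t_A = 480/0.02895 = 16580 d
Zone B: v = q/n = 0.002895/0.29 = 0.009981 m/d → t_B = 246/0.009981 = 24650 d
Total t = 16580 + 24650 = 41230 d
   = 41230 / 365 = 113 yr

113 years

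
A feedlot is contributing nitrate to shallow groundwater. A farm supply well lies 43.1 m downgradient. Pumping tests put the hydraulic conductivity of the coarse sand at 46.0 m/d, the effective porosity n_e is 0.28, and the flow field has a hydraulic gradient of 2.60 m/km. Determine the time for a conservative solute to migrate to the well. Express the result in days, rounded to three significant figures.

101 days

q = Ki = 46.0 × 0.0026 = 0.1196 m/d
v = Ki/n = 46.0·0.0026/0.28 = 0.4271 m/d
t = L / v = 43.1 / 0.4271 = 100.9 d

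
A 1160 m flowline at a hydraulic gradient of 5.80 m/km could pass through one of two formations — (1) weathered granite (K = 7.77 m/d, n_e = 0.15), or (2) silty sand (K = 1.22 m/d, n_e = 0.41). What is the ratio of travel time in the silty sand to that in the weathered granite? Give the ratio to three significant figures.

17.4

Unit 1 (weathered granite): v = 7.77×0.0058/0.15 = 0.3004 m/d, t = 1160/0.3004 = 3861 d
Unit 2 (silty sand): v = 1.22×0.0058/0.41 = 0.01726 m/d, t = 1160/0.01726 = 67210 d
t(silty sand) / t(weathered granite) = 67210/3861 = 17.4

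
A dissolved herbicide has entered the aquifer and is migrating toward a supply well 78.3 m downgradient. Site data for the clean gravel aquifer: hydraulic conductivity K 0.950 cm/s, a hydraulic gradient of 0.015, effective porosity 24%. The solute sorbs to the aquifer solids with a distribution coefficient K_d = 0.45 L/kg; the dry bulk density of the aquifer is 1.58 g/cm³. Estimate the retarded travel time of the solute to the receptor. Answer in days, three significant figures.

6.05 days

K = 0.950 cm/s × 864 = 820.8 m/d
Specific discharge q = 820.8 × 0.015 = 12.31 m/d
Seepage velocity v = q / n = 12.31 / 0.24 = 51.30 m/d
Retardation R = 1 + ρ_b·K_d/n = 1 + 1.58×0.45/0.24 = 3.963
Contaminant velocity v_c = v/R = 51.30/3.963 = 12.95 m/d
t = L/v_c = 78.3/12.95 = 6.048 d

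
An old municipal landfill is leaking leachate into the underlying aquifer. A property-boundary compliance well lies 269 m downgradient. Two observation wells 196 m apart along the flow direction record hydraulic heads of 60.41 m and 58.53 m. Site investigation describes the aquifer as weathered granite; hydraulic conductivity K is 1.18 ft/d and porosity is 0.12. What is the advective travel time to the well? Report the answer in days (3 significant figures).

Hydraulic gradient i = (60.41 − 58.53) / 196 = 1.88 / 196 = 0.009592
K = 1.18 ft/d × 0.3048 = 0.3597 m/d
q = Ki = 0.3597 × 0.009592 = 0.003450 m/d
Average linear velocity = 0.003450 / 0.12 = 0.02875 m/d
t = L / v = 269 / 0.02875 = 9357 d

9360 days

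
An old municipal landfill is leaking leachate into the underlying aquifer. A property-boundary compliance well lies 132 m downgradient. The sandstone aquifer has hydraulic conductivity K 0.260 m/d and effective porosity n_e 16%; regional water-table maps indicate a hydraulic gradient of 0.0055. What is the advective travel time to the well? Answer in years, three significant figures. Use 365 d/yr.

40.5 years

Specific discharge q = 0.260 × 0.0055 = 0.001430 m/d
v = Ki/n = 0.260·0.0055/0.16 = 0.008938 m/d
t = L / v = 132 / 0.008938 = 14770 d
   = 14770 / 365 = 40.5 yr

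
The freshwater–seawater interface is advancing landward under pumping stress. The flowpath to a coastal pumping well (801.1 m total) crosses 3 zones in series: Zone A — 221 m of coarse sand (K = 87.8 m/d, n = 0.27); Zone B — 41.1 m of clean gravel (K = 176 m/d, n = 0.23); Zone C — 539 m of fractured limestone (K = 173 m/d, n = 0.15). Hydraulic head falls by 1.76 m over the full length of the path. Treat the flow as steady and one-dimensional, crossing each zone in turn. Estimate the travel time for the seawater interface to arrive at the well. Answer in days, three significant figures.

Steady 1-D flow in series ⇒ the Darcy flux q is identical in every zone and the zone head losses add (resistances L/K in series).
Σ(L/K) = 221/87.8 + 41.1/176 + 539/173 = 2.517 + 0.2335 + 3.116 = 5.866 d
q = ΔH / Σ(L/K) = 1.76 / 5.866 = 0.3000 m/d (same in every zone)
Zone A: v = q/n = 0.3000/0.27 = 1.111 m/d → t_A = 221/1.111 = 198.9 d
Zone B: v = q/n = 0.3000/0.23 = 1.304 m/d → t_B = 41.1/1.304 = 31.51 d
Zone C: v = q/n = 0.3000/0.15 = 2.000 m/d → t_C = 539/2.000 = 269.5 d
Total t = 198.9 + 31.51 + 269.5 = 499.9 d

500 days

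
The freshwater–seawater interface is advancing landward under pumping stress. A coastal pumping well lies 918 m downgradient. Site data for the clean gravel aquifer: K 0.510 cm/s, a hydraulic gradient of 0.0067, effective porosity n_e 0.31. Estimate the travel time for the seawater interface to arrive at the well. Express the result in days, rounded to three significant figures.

K = 0.510 cm/s × 864 = 440.6 m/d
Darcy flux q = K·i = 440.6 × 0.0067 = 2.952 m/d
v = Ki/n = 440.6·0.0067/0.31 = 9.524 m/d
t = L / v = 918 / 9.524 = 96.39 d

96.4 days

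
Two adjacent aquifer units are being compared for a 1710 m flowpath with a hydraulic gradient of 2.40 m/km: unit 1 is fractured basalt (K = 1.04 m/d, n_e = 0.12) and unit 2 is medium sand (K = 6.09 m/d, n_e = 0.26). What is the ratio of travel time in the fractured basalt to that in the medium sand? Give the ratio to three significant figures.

Unit 1 (fractured basalt): v = 1.04×0.0024/0.12 = 0.02080 m/d, t = 1710/0.02080 = 82210 d
Unit 2 (medium sand): v = 6.09×0.0024/0.26 = 0.05622 m/d, t = 1710/0.05622 = 30420 d
t(fractured basalt) / t(medium sand) = 82210/30420 = 2.70

2.70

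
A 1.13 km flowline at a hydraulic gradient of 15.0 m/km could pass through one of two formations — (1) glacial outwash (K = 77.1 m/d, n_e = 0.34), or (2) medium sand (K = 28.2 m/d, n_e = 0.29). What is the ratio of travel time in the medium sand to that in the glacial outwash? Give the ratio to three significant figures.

Unit 1 (glacial outwash): v = 77.1×0.015/0.34 = 3.401 m/d, t = 1130/3.401 = 332.2 d
Unit 2 (medium sand): v = 28.2×0.015/0.29 = 1.459 m/d, t = 1130/1.459 = 774.7 d
t(medium sand) / t(glacial outwash) = 774.7/332.2 = 2.33

2.33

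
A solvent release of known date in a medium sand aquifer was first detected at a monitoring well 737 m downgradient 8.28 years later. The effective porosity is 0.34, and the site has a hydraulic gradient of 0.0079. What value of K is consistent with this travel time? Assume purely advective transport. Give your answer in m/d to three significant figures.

10.5 m/d

t = 8.28 years = 3022 d
v = L / t = 737 / 3022 = 0.2439 m/d
K = v · n / i = 0.2439 × 0.34 / 0.0079 = 10.5 m/d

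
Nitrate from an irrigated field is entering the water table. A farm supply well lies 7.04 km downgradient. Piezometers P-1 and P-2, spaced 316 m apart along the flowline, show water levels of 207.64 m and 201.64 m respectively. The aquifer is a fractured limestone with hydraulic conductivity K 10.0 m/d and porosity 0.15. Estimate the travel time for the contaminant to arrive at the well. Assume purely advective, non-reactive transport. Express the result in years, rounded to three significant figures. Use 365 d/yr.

Hydraulic gradient i = (207.64 − 201.64) / 316 = 6.00 / 316 = 0.01899
q = Ki = 10.0 × 0.01899 = 0.1899 m/d
v_s = q/n_e = 0.1899/0.15 = 1.266 m/d
L = 7.04 km = 7040 m
t = L / v = 7040 / 1.266 = 5562 d
   = 5562 / 365 = 15.2 yr

15.2 years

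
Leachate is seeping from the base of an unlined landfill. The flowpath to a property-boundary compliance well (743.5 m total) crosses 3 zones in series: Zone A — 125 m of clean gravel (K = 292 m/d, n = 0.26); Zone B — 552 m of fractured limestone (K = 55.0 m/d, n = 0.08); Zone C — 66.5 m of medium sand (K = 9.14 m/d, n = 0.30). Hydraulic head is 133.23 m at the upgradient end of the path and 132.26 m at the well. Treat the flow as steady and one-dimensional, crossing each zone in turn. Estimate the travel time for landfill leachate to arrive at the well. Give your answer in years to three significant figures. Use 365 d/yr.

Total head drop ΔH = 133.23 − 132.26 = 0.97 m
Continuity: the same q passes through each zone, so ΔH = q·Σ(L_j/K_j) — the zones act as resistances in series.
Σ(L/K) = 125/292 + 552/55.0 + 66.5/9.14 = 0.4281 + 10.04 + 7.276 = 17.74 d
q = ΔH / Σ(L/K) = 0.97 / 17.74 = 0.05468 m/d (same in every zone)
Zone A: v = q/n = 0.05468/0.26 = 0.2103 m/d → t_A = 125/0.2103 = 594.4 d
Zone B: v = q/n = 0.05468/0.08 = 0.6835 m/d → t_B = 552/0.6835 = 807.6 d
Zone C: v = q/n = 0.05468/0.30 = 0.1823 m/d → t_C = 66.5/0.1823 = 364.9 d
Total t = 594.4 + 807.6 + 364.9 = 1767 d
   = 1767 / 365 = 4.84 yr

4.84 years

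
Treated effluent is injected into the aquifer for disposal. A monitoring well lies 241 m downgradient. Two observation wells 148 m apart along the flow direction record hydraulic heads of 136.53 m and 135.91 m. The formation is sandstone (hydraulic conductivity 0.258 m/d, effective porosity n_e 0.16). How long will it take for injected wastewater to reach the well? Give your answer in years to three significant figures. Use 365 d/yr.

97.7 years

Hydraulic gradient i = (136.53 − 135.91) / 148 = 0.62 / 148 = 0.004189
q = Ki = 0.258 × 0.004189 = 0.001081 m/d
v = Ki/n = 0.258·0.004189/0.16 = 0.006755 m/d
t = L / v = 241 / 0.006755 = 35680 d
   = 35680 / 365 = 97.7 yr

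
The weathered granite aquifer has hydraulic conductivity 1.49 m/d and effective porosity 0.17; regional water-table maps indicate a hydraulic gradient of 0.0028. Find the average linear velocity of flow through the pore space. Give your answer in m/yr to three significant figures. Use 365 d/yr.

Specific discharge q = 1.49 × 0.0028 = 0.004172 m/d
Seepage velocity v = q / n = 0.004172 / 0.17 = 0.02454 m/d
   = 0.02454 × 365 = 8.96 m/yr

8.96 m/yr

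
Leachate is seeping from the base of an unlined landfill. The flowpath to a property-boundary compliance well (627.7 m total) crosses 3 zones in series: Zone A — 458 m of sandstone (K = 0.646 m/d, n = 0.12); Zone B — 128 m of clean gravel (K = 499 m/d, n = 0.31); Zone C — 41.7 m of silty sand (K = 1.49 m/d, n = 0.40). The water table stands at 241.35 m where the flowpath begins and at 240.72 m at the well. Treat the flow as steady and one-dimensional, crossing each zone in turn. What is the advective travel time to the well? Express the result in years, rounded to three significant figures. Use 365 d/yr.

357 years

Total head drop ΔH = 241.35 − 240.72 = 0.63 m
Steady 1-D flow in series ⇒ the Darcy flux q is identical in every zone and the zone head losses add (resistances L/K in series).
Σ(L/K) = 458/0.646 + 128/499 + 41.7/1.49 = 709.0 + 0.2565 + 27.99 = 737.2 d
q = ΔH / Σ(L/K) = 0.63 / 737.2 = 8.546e-4 m/d (same in every zone)
Zone A: v = q/n = 8.546e-4/0.12 = 0.007121 m/d → t_A = 458/0.007121 = 64310 d
Zone B: v = q/n = 8.546e-4/0.31 = 0.002757 m/d → t_B = 128/0.002757 = 46430 d
Zone C: v = q/n = 8.546e-4/0.40 = 0.002136 m/d → t_C = 41.7/0.002136 = 19520 d
Total t = 64310 + 46430 + 19520 = 130300 d
   = 130300 / 365 = 357 yr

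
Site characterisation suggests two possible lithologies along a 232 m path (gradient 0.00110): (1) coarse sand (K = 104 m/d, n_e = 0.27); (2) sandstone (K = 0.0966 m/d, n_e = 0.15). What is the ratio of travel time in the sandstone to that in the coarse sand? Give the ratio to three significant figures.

598

Unit 1 (coarse sand): v = 104×0.0011/0.27 = 0.4237 m/d, t = 232/0.4237 = 547.6 d
Unit 2 (sandstone): v = 0.0966×0.0011/0.15 = 7.084e-4 m/d, t = 232/7.084e-4 = 327500 d
t(sandstone) / t(coarse sand) = 327500/547.6 = 598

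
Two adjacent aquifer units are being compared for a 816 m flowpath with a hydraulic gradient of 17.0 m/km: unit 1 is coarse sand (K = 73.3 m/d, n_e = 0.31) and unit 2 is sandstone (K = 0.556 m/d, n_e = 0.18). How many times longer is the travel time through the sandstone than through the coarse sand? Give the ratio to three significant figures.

76.5

Unit 1 (coarse sand): v = 73.3×0.017/0.31 = 4.020 m/d, t = 816/4.020 = 203.0 d
Unit 2 (sandstone): v = 0.556×0.017/0.18 = 0.05251 m/d, t = 816/0.05251 = 15540 d
t(sandstone) / t(coarse sand) = 15540/203.0 = 76.5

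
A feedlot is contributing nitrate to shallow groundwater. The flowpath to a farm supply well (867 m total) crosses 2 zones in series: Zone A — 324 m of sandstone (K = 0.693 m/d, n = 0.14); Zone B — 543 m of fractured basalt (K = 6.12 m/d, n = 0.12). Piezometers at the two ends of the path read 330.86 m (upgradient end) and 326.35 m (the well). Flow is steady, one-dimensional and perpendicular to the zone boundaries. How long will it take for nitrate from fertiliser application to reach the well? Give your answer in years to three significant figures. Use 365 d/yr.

37.3 years

Total head drop ΔH = 330.86 − 326.35 = 4.51 m
Steady 1-D flow in series ⇒ the Darcy flux q is identical in every zone and the zone head losses add (resistances L/K in series).
Σ(L/K) = 324/0.693 + 543/6.12 = 467.5 + 88.73 = 556.3 d
q = ΔH / Σ(L/K) = 4.51 / 556.3 = 0.008108 m/d (same in every zone)
Zone A: v = q/n = 0.008108/0.14 = 0.05791 m/d → t_A = 324/0.05791 = 5595 d
Zone B: v = q/n = 0.008108/0.12 = 0.06756 m/d → t_B = 543/0.06756 = 8037 d
Total t = 5595 + 8037 = 13630 d
   = 13630 / 365 = 37.3 yr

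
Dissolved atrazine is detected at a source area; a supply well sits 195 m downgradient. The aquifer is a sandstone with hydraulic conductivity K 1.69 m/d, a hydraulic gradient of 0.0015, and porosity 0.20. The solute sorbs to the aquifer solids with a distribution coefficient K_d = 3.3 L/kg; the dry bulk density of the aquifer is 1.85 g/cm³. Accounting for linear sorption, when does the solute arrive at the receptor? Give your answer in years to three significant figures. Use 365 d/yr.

1330 years

Specific discharge q = 1.69 × 0.0015 = 0.002535 m/d
Seepage velocity v = q / n = 0.002535 / 0.20 = 0.01267 m/d
Retardation R = 1 + ρ_b·K_d/n = 1 + 1.85×3.3/0.20 = 31.52
Contaminant velocity v_c = v/R = 0.01267/31.52 = 4.021e-4 m/d
t = L/v_c = 195/4.021e-4 = 485000 d
   = 485000/365 = 1330 yr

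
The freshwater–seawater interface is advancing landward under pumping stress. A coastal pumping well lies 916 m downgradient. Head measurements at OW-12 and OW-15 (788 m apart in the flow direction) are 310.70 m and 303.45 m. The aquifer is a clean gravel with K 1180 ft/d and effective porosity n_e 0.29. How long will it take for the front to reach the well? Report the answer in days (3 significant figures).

80.3 days

Hydraulic gradient i = (310.70 − 303.45) / 788 = 7.25 / 788 = 0.009201
K = 1180 ft/d × 0.3048 = 359.7 m/d
Darcy flux q = K·i = 359.7 × 0.009201 = 3.309 m/d
Seepage velocity v = q / n = 3.309 / 0.29 = 11.41 m/d
t = L / v = 916 / 11.41 = 80.28 d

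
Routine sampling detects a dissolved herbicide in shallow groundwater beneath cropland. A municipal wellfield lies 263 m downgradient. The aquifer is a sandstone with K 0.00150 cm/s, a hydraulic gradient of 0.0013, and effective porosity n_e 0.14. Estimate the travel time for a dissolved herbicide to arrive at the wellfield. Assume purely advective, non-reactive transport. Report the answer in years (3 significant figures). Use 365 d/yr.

59.9 years

K = 0.00150 cm/s × 864 = 1.296 m/d
q = Ki = 1.296 × 0.0013 = 0.001685 m/d
Seepage velocity v = q / n = 0.001685 / 0.14 = 0.01203 m/d
t = L / v = 263 / 0.01203 = 21850 d
   = 21850 / 365 = 59.9 yr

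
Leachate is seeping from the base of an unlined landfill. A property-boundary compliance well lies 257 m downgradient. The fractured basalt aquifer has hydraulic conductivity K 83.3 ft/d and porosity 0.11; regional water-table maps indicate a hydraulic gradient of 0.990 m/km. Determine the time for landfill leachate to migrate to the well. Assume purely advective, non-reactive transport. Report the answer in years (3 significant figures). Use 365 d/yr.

K = 83.3 ft/d × 0.3048 = 25.39 m/d
Specific discharge q = 25.39 × 9.9e-4 = 0.02514 m/d
Seepage velocity v = q / n = 0.02514 / 0.11 = 0.2285 m/d
t = L / v = 257 / 0.2285 = 1125 d
   = 1125 / 365 = 3.08 yr

3.08 years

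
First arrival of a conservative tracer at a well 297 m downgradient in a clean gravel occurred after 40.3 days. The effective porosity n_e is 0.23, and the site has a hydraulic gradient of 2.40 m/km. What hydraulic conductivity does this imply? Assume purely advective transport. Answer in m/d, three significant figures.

706 m/d

v = L / t = 297 / 40.3 = 7.370 m/d
K = v · n / i = 7.370 × 0.23 / 0.0024 = 706 m/d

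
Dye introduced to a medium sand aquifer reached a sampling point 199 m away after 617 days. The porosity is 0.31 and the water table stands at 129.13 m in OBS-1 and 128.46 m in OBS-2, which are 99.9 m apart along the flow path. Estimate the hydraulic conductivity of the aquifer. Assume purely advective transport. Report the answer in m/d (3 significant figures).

Hydraulic gradient i = (129.13 − 128.46) / 99.9 = 0.67 / 99.9 = 0.006707
v = L / t = 199 / 617 = 0.3225 m/d
K = v · n / i = 0.3225 × 0.31 / 0.006707 = 14.9 m/d

14.9 m/d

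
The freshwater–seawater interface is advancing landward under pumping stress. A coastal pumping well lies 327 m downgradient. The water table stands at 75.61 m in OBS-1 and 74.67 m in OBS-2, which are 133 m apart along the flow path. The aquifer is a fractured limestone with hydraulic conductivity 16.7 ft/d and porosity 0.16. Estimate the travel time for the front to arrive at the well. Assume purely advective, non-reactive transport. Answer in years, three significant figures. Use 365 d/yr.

Hydraulic gradient i = (75.61 − 74.67) / 133 = 0.94 / 133 = 0.007068
K = 16.7 ft/d × 0.3048 = 5.090 m/d
Darcy flux q = K·i = 5.090 × 0.007068 = 0.03598 m/d
Average linear velocity = 0.03598 / 0.16 = 0.2248 m/d
t = L / v = 327 / 0.2248 = 1454 d
   = 1454 / 365 = 3.98 yr

3.98 years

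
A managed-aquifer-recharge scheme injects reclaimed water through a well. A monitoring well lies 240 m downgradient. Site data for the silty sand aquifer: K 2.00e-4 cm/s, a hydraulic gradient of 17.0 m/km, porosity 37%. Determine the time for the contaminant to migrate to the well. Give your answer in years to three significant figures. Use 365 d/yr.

82.8 years

K = 2.00e-4 cm/s × 864 = 0.1728 m/d
Darcy flux q = K·i = 0.1728 × 0.017 = 0.002938 m/d
v_s = q/n_e = 0.002938/0.37 = 0.007939 m/d
t = L / v = 240 / 0.007939 = 30230 d
   = 30230 / 365 = 82.8 yr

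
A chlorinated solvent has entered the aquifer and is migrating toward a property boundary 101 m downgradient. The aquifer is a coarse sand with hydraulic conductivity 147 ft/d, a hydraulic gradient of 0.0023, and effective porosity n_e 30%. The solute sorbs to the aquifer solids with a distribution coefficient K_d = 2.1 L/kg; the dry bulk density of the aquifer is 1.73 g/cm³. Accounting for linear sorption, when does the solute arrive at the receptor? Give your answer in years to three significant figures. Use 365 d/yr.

10.6 years

K = 147 ft/d × 0.3048 = 44.81 m/d
q = Ki = 44.81 × 0.0023 = 0.1031 m/d
Average linear velocity = 0.1031 / 0.30 = 0.3435 m/d
Retardation R = 1 + ρ_b·K_d/n = 1 + 1.73×2.1/0.30 = 13.11
Contaminant velocity v_c = v/R = 0.3435/13.11 = 0.02620 m/d
t = L/v_c = 101/0.02620 = 3855 d
   = 3855/365 = 10.6 yr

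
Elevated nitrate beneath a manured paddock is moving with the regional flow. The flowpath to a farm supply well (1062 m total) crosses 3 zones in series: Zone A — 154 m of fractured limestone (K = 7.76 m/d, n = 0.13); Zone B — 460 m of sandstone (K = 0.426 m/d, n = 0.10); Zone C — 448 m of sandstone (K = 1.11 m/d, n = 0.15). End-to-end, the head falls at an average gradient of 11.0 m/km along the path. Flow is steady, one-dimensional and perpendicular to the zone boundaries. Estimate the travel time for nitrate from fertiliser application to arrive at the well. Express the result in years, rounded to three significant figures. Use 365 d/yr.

Steady 1-D flow in series ⇒ the Darcy flux q is identical in every zone and the zone head losses add (resistances L/K in series).
Σ(L/K) = 154/7.76 + 460/0.426 + 448/1.11 = 19.85 + 1080 + 403.6 = 1503 d
K_eq = L_total / Σ(L/K) = 1062 / 1503 = 0.7065 m/d
q = K_eq · i = 0.7065 × 0.011 = 0.007771 m/d (same in every zone)
Zone A: v = q/n = 0.007771/0.13 = 0.05978 m/d → t_A = 154/0.05978 = 2576 d
Zone B: v = q/n = 0.007771/0.10 = 0.07771 m/d → t_B = 460/0.07771 = 5919 d
Zone C: v = q/n = 0.007771/0.15 = 0.05181 m/d → t_C = 448/0.05181 = 8647 d
Total t = 2576 + 5919 + 8647 = 17140 d
   = 17140 / 365 = 47.0 yr

47.0 years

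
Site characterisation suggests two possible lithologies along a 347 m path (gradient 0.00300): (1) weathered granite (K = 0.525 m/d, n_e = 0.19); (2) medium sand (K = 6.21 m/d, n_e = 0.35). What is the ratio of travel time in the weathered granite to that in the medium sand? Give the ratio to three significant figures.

Unit 1 (weathered granite): v = 0.525×0.0030/0.19 = 0.008289 m/d, t = 347/0.008289 = 41860 d
Unit 2 (medium sand): v = 6.21×0.0030/0.35 = 0.05323 m/d, t = 347/0.05323 = 6519 d
t(weathered granite) / t(medium sand) = 41860/6519 = 6.42

6.42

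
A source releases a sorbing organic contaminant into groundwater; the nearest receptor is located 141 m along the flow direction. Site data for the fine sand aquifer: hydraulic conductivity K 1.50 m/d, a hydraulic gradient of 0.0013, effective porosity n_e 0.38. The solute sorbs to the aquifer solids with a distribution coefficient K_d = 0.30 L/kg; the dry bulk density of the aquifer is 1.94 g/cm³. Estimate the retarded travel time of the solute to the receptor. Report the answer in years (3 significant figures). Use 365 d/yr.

191 years

q = Ki = 1.50 × 0.0013 = 0.001950 m/d
v = Ki/n = 1.50·0.0013/0.38 = 0.005132 m/d
Retardation R = 1 + ρ_b·K_d/n = 1 + 1.94×0.30/0.38 = 2.532
Contaminant velocity v_c = v/R = 0.005132/2.532 = 0.002027 m/d
t = L/v_c = 141/0.002027 = 69560 d
   = 69560/365 = 191 yr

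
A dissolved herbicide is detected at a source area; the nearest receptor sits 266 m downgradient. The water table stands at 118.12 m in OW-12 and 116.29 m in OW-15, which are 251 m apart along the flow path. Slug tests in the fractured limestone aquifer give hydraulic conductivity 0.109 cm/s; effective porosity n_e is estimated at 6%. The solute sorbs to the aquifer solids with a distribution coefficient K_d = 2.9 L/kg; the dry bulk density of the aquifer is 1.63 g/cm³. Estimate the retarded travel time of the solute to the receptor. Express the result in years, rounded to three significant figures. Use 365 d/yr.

Hydraulic gradient i = (118.12 − 116.29) / 251 = 1.83 / 251 = 0.007291
K = 0.109 cm/s × 864 = 94.18 m/d
Specific discharge q = 94.18 × 0.007291 = 0.6866 m/d
Seepage velocity v = q / n = 0.6866 / 0.06 = 11.44 m/d
Retardation R = 1 + ρ_b·K_d/n = 1 + 1.63×2.9/0.06 = 79.78
Contaminant velocity v_c = v/R = 11.44/79.78 = 0.1434 m/d
t = L/v_c = 266/0.1434 = 1855 d
   = 1855/365 = 5.08 yr

5.08 years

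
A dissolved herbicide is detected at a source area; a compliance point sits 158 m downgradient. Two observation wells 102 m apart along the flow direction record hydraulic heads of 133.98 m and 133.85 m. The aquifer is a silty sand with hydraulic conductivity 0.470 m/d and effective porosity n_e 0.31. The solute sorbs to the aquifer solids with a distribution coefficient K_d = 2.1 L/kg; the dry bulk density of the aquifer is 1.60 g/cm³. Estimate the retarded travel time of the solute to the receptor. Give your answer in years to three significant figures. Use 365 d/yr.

2650 years

Hydraulic gradient i = (133.98 − 133.85) / 102 = 0.13 / 102 = 0.001275
Darcy flux q = K·i = 0.470 × 0.001275 = 5.990e-4 m/d
v = Ki/n = 0.470·0.001275/0.31 = 0.001932 m/d
Retardation R = 1 + ρ_b·K_d/n = 1 + 1.60×2.1/0.31 = 11.84
Contaminant velocity v_c = v/R = 0.001932/11.84 = 1.632e-4 m/d
t = L/v_c = 158/1.632e-4 = 968000 d
   = 968000/365 = 2650 yr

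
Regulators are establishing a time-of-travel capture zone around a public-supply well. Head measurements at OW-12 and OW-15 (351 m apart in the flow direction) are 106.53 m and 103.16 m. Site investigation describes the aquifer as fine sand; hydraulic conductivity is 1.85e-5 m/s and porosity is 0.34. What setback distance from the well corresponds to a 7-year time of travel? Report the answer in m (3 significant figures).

115 m

Hydraulic gradient i = (106.53 − 103.16) / 351 = 3.37 / 351 = 0.009601
K = 1.85e-5 m/s × 86400 s/d = 1.598 m/d
q = Ki = 1.598 × 0.009601 = 0.01535 m/d
v = Ki/n = 1.598·0.009601/0.34 = 0.04514 m/d
T = 7 yr × 365 = 2555 d
L = v × T = 0.04514 × 2555 = 115.3 m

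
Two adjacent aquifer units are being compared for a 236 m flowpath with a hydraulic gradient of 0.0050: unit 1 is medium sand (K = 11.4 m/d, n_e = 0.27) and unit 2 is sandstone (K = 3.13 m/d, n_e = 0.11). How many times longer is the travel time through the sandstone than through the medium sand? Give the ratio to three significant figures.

Unit 1 (medium sand): v = 11.4×0.0050/0.27 = 0.2111 m/d, t = 236/0.2111 = 1118 d
Unit 2 (sandstone): v = 3.13×0.0050/0.11 = 0.1423 m/d, t = 236/0.1423 = 1659 d
t(sandstone) / t(medium sand) = 1659/1118 = 1.48

1.48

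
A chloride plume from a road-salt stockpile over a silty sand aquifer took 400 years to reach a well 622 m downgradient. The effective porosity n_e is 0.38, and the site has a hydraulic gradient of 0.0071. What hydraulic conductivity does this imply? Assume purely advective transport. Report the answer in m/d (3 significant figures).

t = 400 years = 146000 d
v = L / t = 622 / 146000 = 0.004260 m/d
K = v · n / i = 0.004260 × 0.38 / 0.0071 = 0.228 m/d

0.228 m/d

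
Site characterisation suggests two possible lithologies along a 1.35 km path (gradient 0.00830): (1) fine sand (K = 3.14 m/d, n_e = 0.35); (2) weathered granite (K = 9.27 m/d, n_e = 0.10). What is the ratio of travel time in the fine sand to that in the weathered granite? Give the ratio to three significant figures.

Unit 1 (fine sand): v = 3.14×0.0083/0.35 = 0.07446 m/d, t = 1350/0.07446 = 18130 d
Unit 2 (weathered granite): v = 9.27×0.0083/0.10 = 0.7694 m/d, t = 1350/0.7694 = 1755 d
t(fine sand) / t(weathered granite) = 18130/1755 = 10.3

10.3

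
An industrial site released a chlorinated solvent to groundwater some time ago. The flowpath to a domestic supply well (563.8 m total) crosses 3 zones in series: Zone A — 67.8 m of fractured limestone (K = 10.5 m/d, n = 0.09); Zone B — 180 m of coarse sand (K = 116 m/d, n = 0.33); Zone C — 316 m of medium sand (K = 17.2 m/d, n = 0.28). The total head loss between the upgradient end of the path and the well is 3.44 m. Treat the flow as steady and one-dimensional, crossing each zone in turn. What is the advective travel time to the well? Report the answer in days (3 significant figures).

1180 days

Steady 1-D flow in series ⇒ the Darcy flux q is identical in every zone and the zone head losses add (resistances L/K in series).
Σ(L/K) = 67.8/10.5 + 180/116 + 316/17.2 = 6.457 + 1.552 + 18.37 = 26.38 d
q = ΔH / Σ(L/K) = 3.44 / 26.38 = 0.1304 m/d (same in every zone)
Zone A: v = q/n = 0.1304/0.09 = 1.449 m/d → t_A = 67.8/1.449 = 46.80 d
Zone B: v = q/n = 0.1304/0.33 = 0.3951 m/d → t_B = 180/0.3951 = 455.5 d
Zone C: v = q/n = 0.1304/0.28 = 0.4657 m/d → t_C = 316/0.4657 = 678.5 d
Total t = 46.80 + 455.5 + 678.5 = 1181 d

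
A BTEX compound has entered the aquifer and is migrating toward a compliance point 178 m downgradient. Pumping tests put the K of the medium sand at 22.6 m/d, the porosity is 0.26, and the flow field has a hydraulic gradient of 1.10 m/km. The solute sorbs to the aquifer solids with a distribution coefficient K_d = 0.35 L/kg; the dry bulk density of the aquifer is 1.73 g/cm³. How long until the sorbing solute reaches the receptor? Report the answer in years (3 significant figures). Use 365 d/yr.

17.0 years

q = Ki = 22.6 × 0.0011 = 0.02486 m/d
Seepage velocity v = q / n = 0.02486 / 0.26 = 0.09562 m/d
Retardation R = 1 + ρ_b·K_d/n = 1 + 1.73×0.35/0.26 = 3.329
Contaminant velocity v_c = v/R = 0.09562/3.329 = 0.02872 m/d
t = L/v_c = 178/0.02872 = 6197 d
   = 6197/365 = 17.0 yr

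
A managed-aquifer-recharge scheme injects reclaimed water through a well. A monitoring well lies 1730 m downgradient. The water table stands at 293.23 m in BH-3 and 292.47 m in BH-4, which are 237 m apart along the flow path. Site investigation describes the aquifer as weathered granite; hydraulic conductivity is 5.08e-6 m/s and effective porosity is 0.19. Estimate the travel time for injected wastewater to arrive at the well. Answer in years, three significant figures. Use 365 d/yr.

Hydraulic gradient i = (293.23 − 292.47) / 237 = 0.76 / 237 = 0.003207
K = 5.08e-6 m/s × 86400 s/d = 0.4389 m/d
q = Ki = 0.4389 × 0.003207 = 0.001407 m/d
Average linear velocity = 0.001407 / 0.19 = 0.007408 m/d
t = L / v = 1730 / 0.007408 = 233500 d
   = 233500 / 365 = 640 yr

640 years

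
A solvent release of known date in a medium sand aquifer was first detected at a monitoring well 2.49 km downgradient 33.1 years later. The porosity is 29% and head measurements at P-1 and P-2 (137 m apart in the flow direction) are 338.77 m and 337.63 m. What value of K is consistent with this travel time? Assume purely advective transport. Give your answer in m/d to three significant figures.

7.18 m/d

Hydraulic gradient i = (338.77 − 337.63) / 137 = 1.14 / 137 = 0.008321
t = 33.1 years = 12080 d
L = 2.49 km = 2490 m
v = L / t = 2490 / 12080 = 0.2061 m/d
K = v · n / i = 0.2061 × 0.29 / 0.008321 = 7.18 m/d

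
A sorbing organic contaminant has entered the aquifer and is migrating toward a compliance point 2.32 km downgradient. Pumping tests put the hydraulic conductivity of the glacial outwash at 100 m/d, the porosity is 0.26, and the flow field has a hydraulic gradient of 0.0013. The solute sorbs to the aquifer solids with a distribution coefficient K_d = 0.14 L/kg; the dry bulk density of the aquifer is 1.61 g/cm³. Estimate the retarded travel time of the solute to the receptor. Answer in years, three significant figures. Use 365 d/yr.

Specific discharge q = 100 × 0.0013 = 0.1300 m/d
v_s = q/n_e = 0.1300/0.26 = 0.5000 m/d
Retardation R = 1 + ρ_b·K_d/n = 1 + 1.61×0.14/0.26 = 1.867
Contaminant velocity v_c = v/R = 0.5000/1.867 = 0.2678 m/d
L = 2.32 km = 2320 m
t = L/v_c = 2320/0.2678 = 8663 d
   = 8663/365 = 23.7 yr

23.7 years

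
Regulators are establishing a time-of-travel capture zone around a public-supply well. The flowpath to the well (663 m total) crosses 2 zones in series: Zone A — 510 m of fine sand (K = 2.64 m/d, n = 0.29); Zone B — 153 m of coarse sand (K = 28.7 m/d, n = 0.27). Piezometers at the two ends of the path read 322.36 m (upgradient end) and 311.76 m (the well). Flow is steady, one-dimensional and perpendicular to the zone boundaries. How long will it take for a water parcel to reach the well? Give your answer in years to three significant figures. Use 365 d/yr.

Total head drop ΔH = 322.36 − 311.76 = 10.60 m
Continuity: the same q passes through each zone, so ΔH = q·Σ(L_j/K_j) — the zones act as resistances in series.
Σ(L/K) = 510/2.64 + 153/28.7 = 193.2 + 5.331 = 198.5 d
q = ΔH / Σ(L/K) = 10.60 / 198.5 = 0.05340 m/d (same in every zone)
Zone A: v = q/n = 0.05340/0.29 = 0.1841 m/d → t_A = 510/0.1841 = 2770 d
Zone B: v = q/n = 0.05340/0.27 = 0.1978 m/d → t_B = 153/0.1978 = 773.6 d
Total t = 2770 + 773.6 = 3543 d
   = 3543 / 365 = 9.71 yr

9.71 years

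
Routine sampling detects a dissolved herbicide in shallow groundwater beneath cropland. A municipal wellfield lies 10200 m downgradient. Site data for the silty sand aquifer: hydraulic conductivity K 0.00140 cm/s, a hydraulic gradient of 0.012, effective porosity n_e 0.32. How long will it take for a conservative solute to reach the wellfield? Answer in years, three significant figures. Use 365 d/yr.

K = 0.00140 cm/s × 864 = 1.210 m/d
Specific discharge q = 1.210 × 0.012 = 0.01452 m/d
Seepage velocity v = q / n = 0.01452 / 0.32 = 0.04536 m/d
t = L / v = 10200 / 0.04536 = 224900 d
   = 224900 / 365 = 616 yr

616 years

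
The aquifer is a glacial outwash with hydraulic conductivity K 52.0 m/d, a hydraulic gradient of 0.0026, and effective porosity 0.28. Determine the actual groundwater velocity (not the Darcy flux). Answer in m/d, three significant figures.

Darcy flux q = K·i = 52.0 × 0.0026 = 0.1352 m/d
Seepage velocity v = q / n = 0.1352 / 0.28 = 0.4829 m/d

0.483 m/d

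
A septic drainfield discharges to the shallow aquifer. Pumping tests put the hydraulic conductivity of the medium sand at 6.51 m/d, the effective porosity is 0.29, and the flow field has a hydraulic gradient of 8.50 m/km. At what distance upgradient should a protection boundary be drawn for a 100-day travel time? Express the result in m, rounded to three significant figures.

q = Ki = 6.51 × 0.0085 = 0.05534 m/d
Average linear velocity = 0.05534 / 0.29 = 0.1908 m/d
L = v × T = 0.1908 × 100 = 19.08 m

19.1 m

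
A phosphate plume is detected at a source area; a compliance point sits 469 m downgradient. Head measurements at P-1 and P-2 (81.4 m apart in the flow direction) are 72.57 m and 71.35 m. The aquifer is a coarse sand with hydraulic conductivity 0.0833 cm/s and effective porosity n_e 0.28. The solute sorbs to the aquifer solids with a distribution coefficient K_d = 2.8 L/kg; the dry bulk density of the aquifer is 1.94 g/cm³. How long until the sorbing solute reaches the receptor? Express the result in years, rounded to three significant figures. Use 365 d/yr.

Hydraulic gradient i = (72.57 − 71.35) / 81.4 = 1.22 / 81.4 = 0.01499
K = 0.0833 cm/s × 864 = 71.97 m/d
q = Ki = 71.97 × 0.01499 = 1.079 m/d
v_s = q/n_e = 1.079/0.28 = 3.852 m/d
Retardation R = 1 + ρ_b·K_d/n = 1 + 1.94×2.8/0.28 = 20.40
Contaminant velocity v_c = v/R = 3.852/20.40 = 0.1888 m/d
t = L/v_c = 469/0.1888 = 2484 d
   = 2484/365 = 6.80 yr

6.80 years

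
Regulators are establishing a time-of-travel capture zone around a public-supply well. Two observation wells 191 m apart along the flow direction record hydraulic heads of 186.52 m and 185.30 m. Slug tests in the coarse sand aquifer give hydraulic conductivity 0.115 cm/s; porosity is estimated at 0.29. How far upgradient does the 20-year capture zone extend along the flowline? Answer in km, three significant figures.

16.0 km

Hydraulic gradient i = (186.52 − 185.30) / 191 = 1.22 / 191 = 0.006387
K = 0.115 cm/s × 864 = 99.36 m/d
Darcy flux q = K·i = 99.36 × 0.006387 = 0.6347 m/d
Average linear velocity = 0.6347 / 0.29 = 2.188 m/d
T = 20 yr × 365 = 7300 d
L = v × T = 2.188 × 7300 = 15980 m
   = 16.0 km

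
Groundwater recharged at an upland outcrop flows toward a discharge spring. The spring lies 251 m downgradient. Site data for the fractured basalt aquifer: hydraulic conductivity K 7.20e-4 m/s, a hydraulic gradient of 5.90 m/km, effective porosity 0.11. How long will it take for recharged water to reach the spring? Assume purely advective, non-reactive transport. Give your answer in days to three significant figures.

K = 7.20e-4 m/s × 86400 s/d = 62.21 m/d
q = Ki = 62.21 × 0.0059 = 0.3670 m/d
v = Ki/n = 62.21·0.0059/0.11 = 3.337 m/d
t = L / v = 251 / 3.337 = 75.23 d

75.2 days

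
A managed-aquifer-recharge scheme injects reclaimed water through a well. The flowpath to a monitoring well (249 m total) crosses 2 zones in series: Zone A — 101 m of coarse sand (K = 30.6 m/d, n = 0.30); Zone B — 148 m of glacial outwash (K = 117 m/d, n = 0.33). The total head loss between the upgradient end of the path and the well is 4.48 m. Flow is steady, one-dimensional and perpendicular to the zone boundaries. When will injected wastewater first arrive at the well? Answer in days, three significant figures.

Continuity: the same q passes through each zone, so ΔH = q·Σ(L_j/K_j) — the zones act as resistances in series.
Σ(L/K) = 101/30.6 + 148/117 = 3.301 + 1.265 = 4.566 d
q = ΔH / Σ(L/K) = 4.48 / 4.566 = 0.9812 m/d (same in every zone)
Zone A: v = q/n = 0.9812/0.30 = 3.271 m/d → t_A = 101/3.271 = 30.88 d
Zone B: v = q/n = 0.9812/0.33 = 2.973 m/d → t_B = 148/2.973 = 49.77 d
Total t = 30.88 + 49.77 = 80.65 d

80.7 days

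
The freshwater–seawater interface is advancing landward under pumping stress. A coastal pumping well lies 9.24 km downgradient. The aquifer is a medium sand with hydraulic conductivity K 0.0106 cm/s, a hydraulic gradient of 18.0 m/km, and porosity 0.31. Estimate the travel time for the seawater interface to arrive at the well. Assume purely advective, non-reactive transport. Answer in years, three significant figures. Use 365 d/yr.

47.6 years

K = 0.0106 cm/s × 864 = 9.158 m/d
Specific discharge q = 9.158 × 0.018 = 0.1649 m/d
v = Ki/n = 9.158·0.018/0.31 = 0.5318 m/d
L = 9.24 km = 9240 m
t = L / v = 9240 / 0.5318 = 17380 d
   = 17380 / 365 = 47.6 yr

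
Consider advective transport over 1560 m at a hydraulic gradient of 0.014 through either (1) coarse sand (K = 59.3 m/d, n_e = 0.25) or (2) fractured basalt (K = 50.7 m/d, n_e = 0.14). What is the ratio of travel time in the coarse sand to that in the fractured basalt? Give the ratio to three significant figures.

1.53

Unit 1 (coarse sand): v = 59.3×0.014/0.25 = 3.321 m/d, t = 1560/3.321 = 469.8 d
Unit 2 (fractured basalt): v = 50.7×0.014/0.14 = 5.070 m/d, t = 1560/5.070 = 307.7 d
t(coarse sand) / t(fractured basalt) = 469.8/307.7 = 1.53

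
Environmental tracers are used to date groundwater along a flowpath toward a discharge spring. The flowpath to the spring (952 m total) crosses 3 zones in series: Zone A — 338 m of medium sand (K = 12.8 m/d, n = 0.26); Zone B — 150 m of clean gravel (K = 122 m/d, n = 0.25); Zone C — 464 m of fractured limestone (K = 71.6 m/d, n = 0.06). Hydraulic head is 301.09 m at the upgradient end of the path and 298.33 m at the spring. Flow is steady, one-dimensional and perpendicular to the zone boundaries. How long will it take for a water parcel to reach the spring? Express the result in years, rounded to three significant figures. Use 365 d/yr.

Total head drop ΔH = 301.09 − 298.33 = 2.76 m
Steady 1-D flow in series ⇒ the Darcy flux q is identical in every zone and the zone head losses add (resistances L/K in series).
Σ(L/K) = 338/12.8 + 150/122 + 464/71.6 = 26.41 + 1.230 + 6.480 = 34.12 d
q = ΔH / Σ(L/K) = 2.76 / 34.12 = 0.08090 m/d (same in every zone)
Zone A: v = q/n = 0.08090/0.26 = 0.3112 m/d → t_A = 338/0.3112 = 1086 d
Zone B: v = q/n = 0.08090/0.25 = 0.3236 m/d → t_B = 150/0.3236 = 463.5 d
Zone C: v = q/n = 0.08090/0.06 = 1.348 m/d → t_C = 464/1.348 = 344.1 d
Total t = 1086 + 463.5 + 344.1 = 1894 d
   = 1894 / 365 = 5.19 yr

5.19 years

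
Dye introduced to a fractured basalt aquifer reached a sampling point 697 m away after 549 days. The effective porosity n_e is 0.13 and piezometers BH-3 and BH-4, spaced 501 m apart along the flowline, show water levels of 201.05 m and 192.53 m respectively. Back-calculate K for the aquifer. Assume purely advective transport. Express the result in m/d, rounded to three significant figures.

9.71 m/d

Hydraulic gradient i = (201.05 − 192.53) / 501 = 8.52 / 501 = 0.01701
v = L / t = 697 / 549 = 1.270 m/d
K = v · n / i = 1.270 × 0.13 / 0.01701 = 9.71 m/d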